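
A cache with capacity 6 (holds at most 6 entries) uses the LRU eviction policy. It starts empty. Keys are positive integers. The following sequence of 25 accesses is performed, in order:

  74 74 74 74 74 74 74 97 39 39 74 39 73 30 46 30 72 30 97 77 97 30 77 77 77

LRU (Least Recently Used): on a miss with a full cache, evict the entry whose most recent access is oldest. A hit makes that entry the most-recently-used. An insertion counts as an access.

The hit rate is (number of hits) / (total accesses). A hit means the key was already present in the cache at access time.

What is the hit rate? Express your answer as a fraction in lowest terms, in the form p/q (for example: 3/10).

LRU simulation (capacity=6):
  1. access 74: MISS. Cache (LRU->MRU): [74]
  2. access 74: HIT. Cache (LRU->MRU): [74]
  3. access 74: HIT. Cache (LRU->MRU): [74]
  4. access 74: HIT. Cache (LRU->MRU): [74]
  5. access 74: HIT. Cache (LRU->MRU): [74]
  6. access 74: HIT. Cache (LRU->MRU): [74]
  7. access 74: HIT. Cache (LRU->MRU): [74]
  8. access 97: MISS. Cache (LRU->MRU): [74 97]
  9. access 39: MISS. Cache (LRU->MRU): [74 97 39]
  10. access 39: HIT. Cache (LRU->MRU): [74 97 39]
  11. access 74: HIT. Cache (LRU->MRU): [97 39 74]
  12. access 39: HIT. Cache (LRU->MRU): [97 74 39]
  13. access 73: MISS. Cache (LRU->MRU): [97 74 39 73]
  14. access 30: MISS. Cache (LRU->MRU): [97 74 39 73 30]
  15. access 46: MISS. Cache (LRU->MRU): [97 74 39 73 30 46]
  16. access 30: HIT. Cache (LRU->MRU): [97 74 39 73 46 30]
  17. access 72: MISS, evict 97. Cache (LRU->MRU): [74 39 73 46 30 72]
  18. access 30: HIT. Cache (LRU->MRU): [74 39 73 46 72 30]
  19. access 97: MISS, evict 74. Cache (LRU->MRU): [39 73 46 72 30 97]
  20. access 77: MISS, evict 39. Cache (LRU->MRU): [73 46 72 30 97 77]
  21. access 97: HIT. Cache (LRU->MRU): [73 46 72 30 77 97]
  22. access 30: HIT. Cache (LRU->MRU): [73 46 72 77 97 30]
  23. access 77: HIT. Cache (LRU->MRU): [73 46 72 97 30 77]
  24. access 77: HIT. Cache (LRU->MRU): [73 46 72 97 30 77]
  25. access 77: HIT. Cache (LRU->MRU): [73 46 72 97 30 77]
Total: 16 hits, 9 misses, 3 evictions

Hit rate = 16/25

Answer: 16/25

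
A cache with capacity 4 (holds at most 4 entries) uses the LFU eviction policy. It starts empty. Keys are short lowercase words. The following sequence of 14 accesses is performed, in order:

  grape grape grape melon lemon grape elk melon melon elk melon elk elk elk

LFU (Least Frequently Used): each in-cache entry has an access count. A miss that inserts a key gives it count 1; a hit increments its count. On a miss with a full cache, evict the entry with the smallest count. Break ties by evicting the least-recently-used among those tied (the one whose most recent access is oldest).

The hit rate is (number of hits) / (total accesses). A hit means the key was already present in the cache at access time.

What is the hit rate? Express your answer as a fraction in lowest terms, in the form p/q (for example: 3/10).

LFU simulation (capacity=4):
  1. access grape: MISS. Cache: [grape(c=1)]
  2. access grape: HIT, count now 2. Cache: [grape(c=2)]
  3. access grape: HIT, count now 3. Cache: [grape(c=3)]
  4. access melon: MISS. Cache: [melon(c=1) grape(c=3)]
  5. access lemon: MISS. Cache: [melon(c=1) lemon(c=1) grape(c=3)]
  6. access grape: HIT, count now 4. Cache: [melon(c=1) lemon(c=1) grape(c=4)]
  7. access elk: MISS. Cache: [melon(c=1) lemon(c=1) elk(c=1) grape(c=4)]
  8. access melon: HIT, count now 2. Cache: [lemon(c=1) elk(c=1) melon(c=2) grape(c=4)]
  9. access melon: HIT, count now 3. Cache: [lemon(c=1) elk(c=1) melon(c=3) grape(c=4)]
  10. access elk: HIT, count now 2. Cache: [lemon(c=1) elk(c=2) melon(c=3) grape(c=4)]
  11. access melon: HIT, count now 4. Cache: [lemon(c=1) elk(c=2) grape(c=4) melon(c=4)]
  12. access elk: HIT, count now 3. Cache: [lemon(c=1) elk(c=3) grape(c=4) melon(c=4)]
  13. access elk: HIT, count now 4. Cache: [lemon(c=1) grape(c=4) melon(c=4) elk(c=4)]
  14. access elk: HIT, count now 5. Cache: [lemon(c=1) grape(c=4) melon(c=4) elk(c=5)]
Total: 10 hits, 4 misses, 0 evictions

Hit rate = 10/14 = 5/7

Answer: 5/7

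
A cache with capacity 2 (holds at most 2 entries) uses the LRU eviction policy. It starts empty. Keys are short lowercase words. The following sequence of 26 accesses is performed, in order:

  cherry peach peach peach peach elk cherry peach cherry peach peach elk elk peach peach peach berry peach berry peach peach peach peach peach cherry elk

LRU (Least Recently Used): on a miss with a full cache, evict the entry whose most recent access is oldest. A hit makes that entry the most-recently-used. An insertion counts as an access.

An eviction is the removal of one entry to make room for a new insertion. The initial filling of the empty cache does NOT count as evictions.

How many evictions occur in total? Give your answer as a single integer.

Answer: 7

Derivation:
LRU simulation (capacity=2):
  1. access cherry: MISS. Cache (LRU->MRU): [cherry]
  2. access peach: MISS. Cache (LRU->MRU): [cherry peach]
  3. access peach: HIT. Cache (LRU->MRU): [cherry peach]
  4. access peach: HIT. Cache (LRU->MRU): [cherry peach]
  5. access peach: HIT. Cache (LRU->MRU): [cherry peach]
  6. access elk: MISS, evict cherry. Cache (LRU->MRU): [peach elk]
  7. access cherry: MISS, evict peach. Cache (LRU->MRU): [elk cherry]
  8. access peach: MISS, evict elk. Cache (LRU->MRU): [cherry peach]
  9. access cherry: HIT. Cache (LRU->MRU): [peach cherry]
  10. access peach: HIT. Cache (LRU->MRU): [cherry peach]
  11. access peach: HIT. Cache (LRU->MRU): [cherry peach]
  12. access elk: MISS, evict cherry. Cache (LRU->MRU): [peach elk]
  13. access elk: HIT. Cache (LRU->MRU): [peach elk]
  14. access peach: HIT. Cache (LRU->MRU): [elk peach]
  15. access peach: HIT. Cache (LRU->MRU): [elk peach]
  16. access peach: HIT. Cache (LRU->MRU): [elk peach]
  17. access berry: MISS, evict elk. Cache (LRU->MRU): [peach berry]
  18. access peach: HIT. Cache (LRU->MRU): [berry peach]
  19. access berry: HIT. Cache (LRU->MRU): [peach berry]
  20. access peach: HIT. Cache (LRU->MRU): [berry peach]
  21. access peach: HIT. Cache (LRU->MRU): [berry peach]
  22. access peach: HIT. Cache (LRU->MRU): [berry peach]
  23. access peach: HIT. Cache (LRU->MRU): [berry peach]
  24. access peach: HIT. Cache (LRU->MRU): [berry peach]
  25. access cherry: MISS, evict berry. Cache (LRU->MRU): [peach cherry]
  26. access elk: MISS, evict peach. Cache (LRU->MRU): [cherry elk]
Total: 17 hits, 9 misses, 7 evictions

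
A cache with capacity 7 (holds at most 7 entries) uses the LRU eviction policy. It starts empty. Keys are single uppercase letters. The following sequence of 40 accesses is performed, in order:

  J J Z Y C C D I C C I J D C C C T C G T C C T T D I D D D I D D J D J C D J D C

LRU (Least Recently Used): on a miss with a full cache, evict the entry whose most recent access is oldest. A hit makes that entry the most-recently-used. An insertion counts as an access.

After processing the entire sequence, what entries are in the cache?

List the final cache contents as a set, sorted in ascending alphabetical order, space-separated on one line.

LRU simulation (capacity=7):
  1. access J: MISS. Cache (LRU->MRU): [J]
  2. access J: HIT. Cache (LRU->MRU): [J]
  3. access Z: MISS. Cache (LRU->MRU): [J Z]
  4. access Y: MISS. Cache (LRU->MRU): [J Z Y]
  5. access C: MISS. Cache (LRU->MRU): [J Z Y C]
  6. access C: HIT. Cache (LRU->MRU): [J Z Y C]
  7. access D: MISS. Cache (LRU->MRU): [J Z Y C D]
  8. access I: MISS. Cache (LRU->MRU): [J Z Y C D I]
  9. access C: HIT. Cache (LRU->MRU): [J Z Y D I C]
  10. access C: HIT. Cache (LRU->MRU): [J Z Y D I C]
  11. access I: HIT. Cache (LRU->MRU): [J Z Y D C I]
  12. access J: HIT. Cache (LRU->MRU): [Z Y D C I J]
  13. access D: HIT. Cache (LRU->MRU): [Z Y C I J D]
  14. access C: HIT. Cache (LRU->MRU): [Z Y I J D C]
  15. access C: HIT. Cache (LRU->MRU): [Z Y I J D C]
  16. access C: HIT. Cache (LRU->MRU): [Z Y I J D C]
  17. access T: MISS. Cache (LRU->MRU): [Z Y I J D C T]
  18. access C: HIT. Cache (LRU->MRU): [Z Y I J D T C]
  19. access G: MISS, evict Z. Cache (LRU->MRU): [Y I J D T C G]
  20. access T: HIT. Cache (LRU->MRU): [Y I J D C G T]
  21. access C: HIT. Cache (LRU->MRU): [Y I J D G T C]
  22. access C: HIT. Cache (LRU->MRU): [Y I J D G T C]
  23. access T: HIT. Cache (LRU->MRU): [Y I J D G C T]
  24. access T: HIT. Cache (LRU->MRU): [Y I J D G C T]
  25. access D: HIT. Cache (LRU->MRU): [Y I J G C T D]
  26. access I: HIT. Cache (LRU->MRU): [Y J G C T D I]
  27. access D: HIT. Cache (LRU->MRU): [Y J G C T I D]
  28. access D: HIT. Cache (LRU->MRU): [Y J G C T I D]
  29. access D: HIT. Cache (LRU->MRU): [Y J G C T I D]
  30. access I: HIT. Cache (LRU->MRU): [Y J G C T D I]
  31. access D: HIT. Cache (LRU->MRU): [Y J G C T I D]
  32. access D: HIT. Cache (LRU->MRU): [Y J G C T I D]
  33. access J: HIT. Cache (LRU->MRU): [Y G C T I D J]
  34. access D: HIT. Cache (LRU->MRU): [Y G C T I J D]
  35. access J: HIT. Cache (LRU->MRU): [Y G C T I D J]
  36. access C: HIT. Cache (LRU->MRU): [Y G T I D J C]
  37. access D: HIT. Cache (LRU->MRU): [Y G T I J C D]
  38. access J: HIT. Cache (LRU->MRU): [Y G T I C D J]
  39. access D: HIT. Cache (LRU->MRU): [Y G T I C J D]
  40. access C: HIT. Cache (LRU->MRU): [Y G T I J D C]
Total: 32 hits, 8 misses, 1 evictions

Answer: C D G I J T Y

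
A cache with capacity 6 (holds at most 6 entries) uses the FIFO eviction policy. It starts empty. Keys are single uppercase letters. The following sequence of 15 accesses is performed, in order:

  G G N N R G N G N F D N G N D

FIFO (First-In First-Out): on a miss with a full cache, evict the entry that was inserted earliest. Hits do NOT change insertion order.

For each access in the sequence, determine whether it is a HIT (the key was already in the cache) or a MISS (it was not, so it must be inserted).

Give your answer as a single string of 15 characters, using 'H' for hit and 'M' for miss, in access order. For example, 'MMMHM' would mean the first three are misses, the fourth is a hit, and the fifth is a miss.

FIFO simulation (capacity=6):
  1. access G: MISS. Cache (old->new): [G]
  2. access G: HIT. Cache (old->new): [G]
  3. access N: MISS. Cache (old->new): [G N]
  4. access N: HIT. Cache (old->new): [G N]
  5. access R: MISS. Cache (old->new): [G N R]
  6. access G: HIT. Cache (old->new): [G N R]
  7. access N: HIT. Cache (old->new): [G N R]
  8. access G: HIT. Cache (old->new): [G N R]
  9. access N: HIT. Cache (old->new): [G N R]
  10. access F: MISS. Cache (old->new): [G N R F]
  11. access D: MISS. Cache (old->new): [G N R F D]
  12. access N: HIT. Cache (old->new): [G N R F D]
  13. access G: HIT. Cache (old->new): [G N R F D]
  14. access N: HIT. Cache (old->new): [G N R F D]
  15. access D: HIT. Cache (old->new): [G N R F D]
Total: 10 hits, 5 misses, 0 evictions

Answer: MHMHMHHHHMMHHHH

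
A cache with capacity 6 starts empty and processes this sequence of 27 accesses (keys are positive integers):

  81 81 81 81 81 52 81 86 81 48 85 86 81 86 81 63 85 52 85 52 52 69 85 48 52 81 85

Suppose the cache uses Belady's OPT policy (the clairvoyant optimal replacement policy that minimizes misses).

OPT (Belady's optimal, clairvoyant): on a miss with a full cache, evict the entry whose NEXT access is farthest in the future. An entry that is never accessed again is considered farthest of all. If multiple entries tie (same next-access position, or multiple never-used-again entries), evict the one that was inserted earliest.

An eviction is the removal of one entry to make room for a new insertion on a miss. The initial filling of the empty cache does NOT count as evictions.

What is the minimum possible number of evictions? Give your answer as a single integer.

Answer: 1

Derivation:
OPT (Belady) simulation (capacity=6):
  1. access 81: MISS. Cache: [81]
  2. access 81: HIT. Next use of 81: step 3. Cache: [81]
  3. access 81: HIT. Next use of 81: step 4. Cache: [81]
  4. access 81: HIT. Next use of 81: step 5. Cache: [81]
  5. access 81: HIT. Next use of 81: step 7. Cache: [81]
  6. access 52: MISS. Cache: [81 52]
  7. access 81: HIT. Next use of 81: step 9. Cache: [81 52]
  8. access 86: MISS. Cache: [81 52 86]
  9. access 81: HIT. Next use of 81: step 13. Cache: [81 52 86]
  10. access 48: MISS. Cache: [81 52 86 48]
  11. access 85: MISS. Cache: [81 52 86 48 85]
  12. access 86: HIT. Next use of 86: step 14. Cache: [81 52 86 48 85]
  13. access 81: HIT. Next use of 81: step 15. Cache: [81 52 86 48 85]
  14. access 86: HIT. Next use of 86: never. Cache: [81 52 86 48 85]
  15. access 81: HIT. Next use of 81: step 26. Cache: [81 52 86 48 85]
  16. access 63: MISS. Cache: [81 52 86 48 85 63]
  17. access 85: HIT. Next use of 85: step 19. Cache: [81 52 86 48 85 63]
  18. access 52: HIT. Next use of 52: step 20. Cache: [81 52 86 48 85 63]
  19. access 85: HIT. Next use of 85: step 23. Cache: [81 52 86 48 85 63]
  20. access 52: HIT. Next use of 52: step 21. Cache: [81 52 86 48 85 63]
  21. access 52: HIT. Next use of 52: step 25. Cache: [81 52 86 48 85 63]
  22. access 69: MISS, evict 86 (next use: never). Cache: [81 52 48 85 63 69]
  23. access 85: HIT. Next use of 85: step 27. Cache: [81 52 48 85 63 69]
  24. access 48: HIT. Next use of 48: never. Cache: [81 52 48 85 63 69]
  25. access 52: HIT. Next use of 52: never. Cache: [81 52 48 85 63 69]
  26. access 81: HIT. Next use of 81: never. Cache: [81 52 48 85 63 69]
  27. access 85: HIT. Next use of 85: never. Cache: [81 52 48 85 63 69]
Total: 20 hits, 7 misses, 1 evictions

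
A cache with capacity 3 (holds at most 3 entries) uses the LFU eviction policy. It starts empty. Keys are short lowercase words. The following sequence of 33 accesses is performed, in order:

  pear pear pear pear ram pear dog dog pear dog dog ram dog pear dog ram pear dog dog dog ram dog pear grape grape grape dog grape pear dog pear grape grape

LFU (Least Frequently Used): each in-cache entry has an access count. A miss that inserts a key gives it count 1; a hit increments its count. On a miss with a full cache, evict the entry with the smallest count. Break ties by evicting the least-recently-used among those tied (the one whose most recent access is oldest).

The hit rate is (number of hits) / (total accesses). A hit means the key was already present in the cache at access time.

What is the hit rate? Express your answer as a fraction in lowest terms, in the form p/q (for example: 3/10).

Answer: 29/33

Derivation:
LFU simulation (capacity=3):
  1. access pear: MISS. Cache: [pear(c=1)]
  2. access pear: HIT, count now 2. Cache: [pear(c=2)]
  3. access pear: HIT, count now 3. Cache: [pear(c=3)]
  4. access pear: HIT, count now 4. Cache: [pear(c=4)]
  5. access ram: MISS. Cache: [ram(c=1) pear(c=4)]
  6. access pear: HIT, count now 5. Cache: [ram(c=1) pear(c=5)]
  7. access dog: MISS. Cache: [ram(c=1) dog(c=1) pear(c=5)]
  8. access dog: HIT, count now 2. Cache: [ram(c=1) dog(c=2) pear(c=5)]
  9. access pear: HIT, count now 6. Cache: [ram(c=1) dog(c=2) pear(c=6)]
  10. access dog: HIT, count now 3. Cache: [ram(c=1) dog(c=3) pear(c=6)]
  11. access dog: HIT, count now 4. Cache: [ram(c=1) dog(c=4) pear(c=6)]
  12. access ram: HIT, count now 2. Cache: [ram(c=2) dog(c=4) pear(c=6)]
  13. access dog: HIT, count now 5. Cache: [ram(c=2) dog(c=5) pear(c=6)]
  14. access pear: HIT, count now 7. Cache: [ram(c=2) dog(c=5) pear(c=7)]
  15. access dog: HIT, count now 6. Cache: [ram(c=2) dog(c=6) pear(c=7)]
  16. access ram: HIT, count now 3. Cache: [ram(c=3) dog(c=6) pear(c=7)]
  17. access pear: HIT, count now 8. Cache: [ram(c=3) dog(c=6) pear(c=8)]
  18. access dog: HIT, count now 7. Cache: [ram(c=3) dog(c=7) pear(c=8)]
  19. access dog: HIT, count now 8. Cache: [ram(c=3) pear(c=8) dog(c=8)]
  20. access dog: HIT, count now 9. Cache: [ram(c=3) pear(c=8) dog(c=9)]
  21. access ram: HIT, count now 4. Cache: [ram(c=4) pear(c=8) dog(c=9)]
  22. access dog: HIT, count now 10. Cache: [ram(c=4) pear(c=8) dog(c=10)]
  23. access pear: HIT, count now 9. Cache: [ram(c=4) pear(c=9) dog(c=10)]
  24. access grape: MISS, evict ram(c=4). Cache: [grape(c=1) pear(c=9) dog(c=10)]
  25. access grape: HIT, count now 2. Cache: [grape(c=2) pear(c=9) dog(c=10)]
  26. access grape: HIT, count now 3. Cache: [grape(c=3) pear(c=9) dog(c=10)]
  27. access dog: HIT, count now 11. Cache: [grape(c=3) pear(c=9) dog(c=11)]
  28. access grape: HIT, count now 4. Cache: [grape(c=4) pear(c=9) dog(c=11)]
  29. access pear: HIT, count now 10. Cache: [grape(c=4) pear(c=10) dog(c=11)]
  30. access dog: HIT, count now 12. Cache: [grape(c=4) pear(c=10) dog(c=12)]
  31. access pear: HIT, count now 11. Cache: [grape(c=4) pear(c=11) dog(c=12)]
  32. access grape: HIT, count now 5. Cache: [grape(c=5) pear(c=11) dog(c=12)]
  33. access grape: HIT, count now 6. Cache: [grape(c=6) pear(c=11) dog(c=12)]
Total: 29 hits, 4 misses, 1 evictions

Hit rate = 29/33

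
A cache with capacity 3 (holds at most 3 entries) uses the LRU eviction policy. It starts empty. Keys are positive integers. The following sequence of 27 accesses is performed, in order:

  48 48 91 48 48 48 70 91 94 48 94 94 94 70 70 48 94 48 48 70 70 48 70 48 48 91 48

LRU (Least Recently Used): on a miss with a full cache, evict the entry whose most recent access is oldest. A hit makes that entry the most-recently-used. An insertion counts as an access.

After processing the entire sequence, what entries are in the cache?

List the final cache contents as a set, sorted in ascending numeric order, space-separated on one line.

Answer: 48 70 91

Derivation:
LRU simulation (capacity=3):
  1. access 48: MISS. Cache (LRU->MRU): [48]
  2. access 48: HIT. Cache (LRU->MRU): [48]
  3. access 91: MISS. Cache (LRU->MRU): [48 91]
  4. access 48: HIT. Cache (LRU->MRU): [91 48]
  5. access 48: HIT. Cache (LRU->MRU): [91 48]
  6. access 48: HIT. Cache (LRU->MRU): [91 48]
  7. access 70: MISS. Cache (LRU->MRU): [91 48 70]
  8. access 91: HIT. Cache (LRU->MRU): [48 70 91]
  9. access 94: MISS, evict 48. Cache (LRU->MRU): [70 91 94]
  10. access 48: MISS, evict 70. Cache (LRU->MRU): [91 94 48]
  11. access 94: HIT. Cache (LRU->MRU): [91 48 94]
  12. access 94: HIT. Cache (LRU->MRU): [91 48 94]
  13. access 94: HIT. Cache (LRU->MRU): [91 48 94]
  14. access 70: MISS, evict 91. Cache (LRU->MRU): [48 94 70]
  15. access 70: HIT. Cache (LRU->MRU): [48 94 70]
  16. access 48: HIT. Cache (LRU->MRU): [94 70 48]
  17. access 94: HIT. Cache (LRU->MRU): [70 48 94]
  18. access 48: HIT. Cache (LRU->MRU): [70 94 48]
  19. access 48: HIT. Cache (LRU->MRU): [70 94 48]
  20. access 70: HIT. Cache (LRU->MRU): [94 48 70]
  21. access 70: HIT. Cache (LRU->MRU): [94 48 70]
  22. access 48: HIT. Cache (LRU->MRU): [94 70 48]
  23. access 70: HIT. Cache (LRU->MRU): [94 48 70]
  24. access 48: HIT. Cache (LRU->MRU): [94 70 48]
  25. access 48: HIT. Cache (LRU->MRU): [94 70 48]
  26. access 91: MISS, evict 94. Cache (LRU->MRU): [70 48 91]
  27. access 48: HIT. Cache (LRU->MRU): [70 91 48]
Total: 20 hits, 7 misses, 4 evictions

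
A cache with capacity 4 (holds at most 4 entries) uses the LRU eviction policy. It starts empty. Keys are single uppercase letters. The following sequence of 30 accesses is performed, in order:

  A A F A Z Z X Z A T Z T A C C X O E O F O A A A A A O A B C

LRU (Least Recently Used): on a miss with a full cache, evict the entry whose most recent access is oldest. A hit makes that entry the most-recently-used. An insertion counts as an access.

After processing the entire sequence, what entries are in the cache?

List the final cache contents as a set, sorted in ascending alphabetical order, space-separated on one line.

LRU simulation (capacity=4):
  1. access A: MISS. Cache (LRU->MRU): [A]
  2. access A: HIT. Cache (LRU->MRU): [A]
  3. access F: MISS. Cache (LRU->MRU): [A F]
  4. access A: HIT. Cache (LRU->MRU): [F A]
  5. access Z: MISS. Cache (LRU->MRU): [F A Z]
  6. access Z: HIT. Cache (LRU->MRU): [F A Z]
  7. access X: MISS. Cache (LRU->MRU): [F A Z X]
  8. access Z: HIT. Cache (LRU->MRU): [F A X Z]
  9. access A: HIT. Cache (LRU->MRU): [F X Z A]
  10. access T: MISS, evict F. Cache (LRU->MRU): [X Z A T]
  11. access Z: HIT. Cache (LRU->MRU): [X A T Z]
  12. access T: HIT. Cache (LRU->MRU): [X A Z T]
  13. access A: HIT. Cache (LRU->MRU): [X Z T A]
  14. access C: MISS, evict X. Cache (LRU->MRU): [Z T A C]
  15. access C: HIT. Cache (LRU->MRU): [Z T A C]
  16. access X: MISS, evict Z. Cache (LRU->MRU): [T A C X]
  17. access O: MISS, evict T. Cache (LRU->MRU): [A C X O]
  18. access E: MISS, evict A. Cache (LRU->MRU): [C X O E]
  19. access O: HIT. Cache (LRU->MRU): [C X E O]
  20. access F: MISS, evict C. Cache (LRU->MRU): [X E O F]
  21. access O: HIT. Cache (LRU->MRU): [X E F O]
  22. access A: MISS, evict X. Cache (LRU->MRU): [E F O A]
  23. access A: HIT. Cache (LRU->MRU): [E F O A]
  24. access A: HIT. Cache (LRU->MRU): [E F O A]
  25. access A: HIT. Cache (LRU->MRU): [E F O A]
  26. access A: HIT. Cache (LRU->MRU): [E F O A]
  27. access O: HIT. Cache (LRU->MRU): [E F A O]
  28. access A: HIT. Cache (LRU->MRU): [E F O A]
  29. access B: MISS, evict E. Cache (LRU->MRU): [F O A B]
  30. access C: MISS, evict F. Cache (LRU->MRU): [O A B C]
Total: 17 hits, 13 misses, 9 evictions

Answer: A B C O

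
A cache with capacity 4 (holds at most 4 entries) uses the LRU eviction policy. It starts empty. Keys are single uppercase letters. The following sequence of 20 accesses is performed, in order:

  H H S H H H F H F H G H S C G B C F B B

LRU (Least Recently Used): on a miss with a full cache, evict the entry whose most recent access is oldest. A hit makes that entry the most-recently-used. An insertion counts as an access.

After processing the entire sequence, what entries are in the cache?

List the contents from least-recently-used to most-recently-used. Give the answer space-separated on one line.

Answer: G C F B

Derivation:
LRU simulation (capacity=4):
  1. access H: MISS. Cache (LRU->MRU): [H]
  2. access H: HIT. Cache (LRU->MRU): [H]
  3. access S: MISS. Cache (LRU->MRU): [H S]
  4. access H: HIT. Cache (LRU->MRU): [S H]
  5. access H: HIT. Cache (LRU->MRU): [S H]
  6. access H: HIT. Cache (LRU->MRU): [S H]
  7. access F: MISS. Cache (LRU->MRU): [S H F]
  8. access H: HIT. Cache (LRU->MRU): [S F H]
  9. access F: HIT. Cache (LRU->MRU): [S H F]
  10. access H: HIT. Cache (LRU->MRU): [S F H]
  11. access G: MISS. Cache (LRU->MRU): [S F H G]
  12. access H: HIT. Cache (LRU->MRU): [S F G H]
  13. access S: HIT. Cache (LRU->MRU): [F G H S]
  14. access C: MISS, evict F. Cache (LRU->MRU): [G H S C]
  15. access G: HIT. Cache (LRU->MRU): [H S C G]
  16. access B: MISS, evict H. Cache (LRU->MRU): [S C G B]
  17. access C: HIT. Cache (LRU->MRU): [S G B C]
  18. access F: MISS, evict S. Cache (LRU->MRU): [G B C F]
  19. access B: HIT. Cache (LRU->MRU): [G C F B]
  20. access B: HIT. Cache (LRU->MRU): [G C F B]
Total: 13 hits, 7 misses, 3 evictions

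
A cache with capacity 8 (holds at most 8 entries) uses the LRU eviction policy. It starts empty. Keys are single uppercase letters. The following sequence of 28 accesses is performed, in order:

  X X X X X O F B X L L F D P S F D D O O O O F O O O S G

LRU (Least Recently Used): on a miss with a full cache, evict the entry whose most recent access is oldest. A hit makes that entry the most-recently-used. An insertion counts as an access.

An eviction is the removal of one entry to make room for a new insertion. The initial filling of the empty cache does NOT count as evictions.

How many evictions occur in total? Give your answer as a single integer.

LRU simulation (capacity=8):
  1. access X: MISS. Cache (LRU->MRU): [X]
  2. access X: HIT. Cache (LRU->MRU): [X]
  3. access X: HIT. Cache (LRU->MRU): [X]
  4. access X: HIT. Cache (LRU->MRU): [X]
  5. access X: HIT. Cache (LRU->MRU): [X]
  6. access O: MISS. Cache (LRU->MRU): [X O]
  7. access F: MISS. Cache (LRU->MRU): [X O F]
  8. access B: MISS. Cache (LRU->MRU): [X O F B]
  9. access X: HIT. Cache (LRU->MRU): [O F B X]
  10. access L: MISS. Cache (LRU->MRU): [O F B X L]
  11. access L: HIT. Cache (LRU->MRU): [O F B X L]
  12. access F: HIT. Cache (LRU->MRU): [O B X L F]
  13. access D: MISS. Cache (LRU->MRU): [O B X L F D]
  14. access P: MISS. Cache (LRU->MRU): [O B X L F D P]
  15. access S: MISS. Cache (LRU->MRU): [O B X L F D P S]
  16. access F: HIT. Cache (LRU->MRU): [O B X L D P S F]
  17. access D: HIT. Cache (LRU->MRU): [O B X L P S F D]
  18. access D: HIT. Cache (LRU->MRU): [O B X L P S F D]
  19. access O: HIT. Cache (LRU->MRU): [B X L P S F D O]
  20. access O: HIT. Cache (LRU->MRU): [B X L P S F D O]
  21. access O: HIT. Cache (LRU->MRU): [B X L P S F D O]
  22. access O: HIT. Cache (LRU->MRU): [B X L P S F D O]
  23. access F: HIT. Cache (LRU->MRU): [B X L P S D O F]
  24. access O: HIT. Cache (LRU->MRU): [B X L P S D F O]
  25. access O: HIT. Cache (LRU->MRU): [B X L P S D F O]
  26. access O: HIT. Cache (LRU->MRU): [B X L P S D F O]
  27. access S: HIT. Cache (LRU->MRU): [B X L P D F O S]
  28. access G: MISS, evict B. Cache (LRU->MRU): [X L P D F O S G]
Total: 19 hits, 9 misses, 1 evictions

Answer: 1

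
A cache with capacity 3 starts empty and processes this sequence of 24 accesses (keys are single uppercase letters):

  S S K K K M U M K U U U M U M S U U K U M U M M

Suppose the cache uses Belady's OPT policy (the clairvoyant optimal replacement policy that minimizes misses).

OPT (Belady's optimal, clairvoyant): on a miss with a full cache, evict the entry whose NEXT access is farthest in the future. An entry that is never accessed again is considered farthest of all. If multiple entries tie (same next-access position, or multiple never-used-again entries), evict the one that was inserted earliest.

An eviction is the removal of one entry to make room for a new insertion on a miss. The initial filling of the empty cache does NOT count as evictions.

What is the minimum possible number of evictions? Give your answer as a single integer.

OPT (Belady) simulation (capacity=3):
  1. access S: MISS. Cache: [S]
  2. access S: HIT. Next use of S: step 16. Cache: [S]
  3. access K: MISS. Cache: [S K]
  4. access K: HIT. Next use of K: step 5. Cache: [S K]
  5. access K: HIT. Next use of K: step 9. Cache: [S K]
  6. access M: MISS. Cache: [S K M]
  7. access U: MISS, evict S (next use: step 16). Cache: [K M U]
  8. access M: HIT. Next use of M: step 13. Cache: [K M U]
  9. access K: HIT. Next use of K: step 19. Cache: [K M U]
  10. access U: HIT. Next use of U: step 11. Cache: [K M U]
  11. access U: HIT. Next use of U: step 12. Cache: [K M U]
  12. access U: HIT. Next use of U: step 14. Cache: [K M U]
  13. access M: HIT. Next use of M: step 15. Cache: [K M U]
  14. access U: HIT. Next use of U: step 17. Cache: [K M U]
  15. access M: HIT. Next use of M: step 21. Cache: [K M U]
  16. access S: MISS, evict M (next use: step 21). Cache: [K U S]
  17. access U: HIT. Next use of U: step 18. Cache: [K U S]
  18. access U: HIT. Next use of U: step 20. Cache: [K U S]
  19. access K: HIT. Next use of K: never. Cache: [K U S]
  20. access U: HIT. Next use of U: step 22. Cache: [K U S]
  21. access M: MISS, evict K (next use: never). Cache: [U S M]
  22. access U: HIT. Next use of U: never. Cache: [U S M]
  23. access M: HIT. Next use of M: step 24. Cache: [U S M]
  24. access M: HIT. Next use of M: never. Cache: [U S M]
Total: 18 hits, 6 misses, 3 evictions

Answer: 3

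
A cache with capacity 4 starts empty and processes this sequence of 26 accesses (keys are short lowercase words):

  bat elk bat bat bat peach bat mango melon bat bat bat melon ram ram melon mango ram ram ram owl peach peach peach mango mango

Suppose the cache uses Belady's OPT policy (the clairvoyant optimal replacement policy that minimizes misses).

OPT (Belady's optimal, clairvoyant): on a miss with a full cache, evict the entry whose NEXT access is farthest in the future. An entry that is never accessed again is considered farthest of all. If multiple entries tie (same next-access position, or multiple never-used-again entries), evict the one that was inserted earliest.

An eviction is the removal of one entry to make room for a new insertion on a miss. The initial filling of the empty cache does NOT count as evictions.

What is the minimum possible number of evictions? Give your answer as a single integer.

OPT (Belady) simulation (capacity=4):
  1. access bat: MISS. Cache: [bat]
  2. access elk: MISS. Cache: [bat elk]
  3. access bat: HIT. Next use of bat: step 4. Cache: [bat elk]
  4. access bat: HIT. Next use of bat: step 5. Cache: [bat elk]
  5. access bat: HIT. Next use of bat: step 7. Cache: [bat elk]
  6. access peach: MISS. Cache: [bat elk peach]
  7. access bat: HIT. Next use of bat: step 10. Cache: [bat elk peach]
  8. access mango: MISS. Cache: [bat elk peach mango]
  9. access melon: MISS, evict elk (next use: never). Cache: [bat peach mango melon]
  10. access bat: HIT. Next use of bat: step 11. Cache: [bat peach mango melon]
  11. access bat: HIT. Next use of bat: step 12. Cache: [bat peach mango melon]
  12. access bat: HIT. Next use of bat: never. Cache: [bat peach mango melon]
  13. access melon: HIT. Next use of melon: step 16. Cache: [bat peach mango melon]
  14. access ram: MISS, evict bat (next use: never). Cache: [peach mango melon ram]
  15. access ram: HIT. Next use of ram: step 18. Cache: [peach mango melon ram]
  16. access melon: HIT. Next use of melon: never. Cache: [peach mango melon ram]
  17. access mango: HIT. Next use of mango: step 25. Cache: [peach mango melon ram]
  18. access ram: HIT. Next use of ram: step 19. Cache: [peach mango melon ram]
  19. access ram: HIT. Next use of ram: step 20. Cache: [peach mango melon ram]
  20. access ram: HIT. Next use of ram: never. Cache: [peach mango melon ram]
  21. access owl: MISS, evict melon (next use: never). Cache: [peach mango ram owl]
  22. access peach: HIT. Next use of peach: step 23. Cache: [peach mango ram owl]
  23. access peach: HIT. Next use of peach: step 24. Cache: [peach mango ram owl]
  24. access peach: HIT. Next use of peach: never. Cache: [peach mango ram owl]
  25. access mango: HIT. Next use of mango: step 26. Cache: [peach mango ram owl]
  26. access mango: HIT. Next use of mango: never. Cache: [peach mango ram owl]
Total: 19 hits, 7 misses, 3 evictions

Answer: 3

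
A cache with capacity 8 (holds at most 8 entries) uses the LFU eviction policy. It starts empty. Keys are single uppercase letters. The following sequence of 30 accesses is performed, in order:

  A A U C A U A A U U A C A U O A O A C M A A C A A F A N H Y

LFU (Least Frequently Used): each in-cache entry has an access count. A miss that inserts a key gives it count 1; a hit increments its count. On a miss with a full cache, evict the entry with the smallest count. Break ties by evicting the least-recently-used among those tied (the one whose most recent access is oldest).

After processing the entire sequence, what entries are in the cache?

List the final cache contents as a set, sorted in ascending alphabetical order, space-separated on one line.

Answer: A C F H N O U Y

Derivation:
LFU simulation (capacity=8):
  1. access A: MISS. Cache: [A(c=1)]
  2. access A: HIT, count now 2. Cache: [A(c=2)]
  3. access U: MISS. Cache: [U(c=1) A(c=2)]
  4. access C: MISS. Cache: [U(c=1) C(c=1) A(c=2)]
  5. access A: HIT, count now 3. Cache: [U(c=1) C(c=1) A(c=3)]
  6. access U: HIT, count now 2. Cache: [C(c=1) U(c=2) A(c=3)]
  7. access A: HIT, count now 4. Cache: [C(c=1) U(c=2) A(c=4)]
  8. access A: HIT, count now 5. Cache: [C(c=1) U(c=2) A(c=5)]
  9. access U: HIT, count now 3. Cache: [C(c=1) U(c=3) A(c=5)]
  10. access U: HIT, count now 4. Cache: [C(c=1) U(c=4) A(c=5)]
  11. access A: HIT, count now 6. Cache: [C(c=1) U(c=4) A(c=6)]
  12. access C: HIT, count now 2. Cache: [C(c=2) U(c=4) A(c=6)]
  13. access A: HIT, count now 7. Cache: [C(c=2) U(c=4) A(c=7)]
  14. access U: HIT, count now 5. Cache: [C(c=2) U(c=5) A(c=7)]
  15. access O: MISS. Cache: [O(c=1) C(c=2) U(c=5) A(c=7)]
  16. access A: HIT, count now 8. Cache: [O(c=1) C(c=2) U(c=5) A(c=8)]
  17. access O: HIT, count now 2. Cache: [C(c=2) O(c=2) U(c=5) A(c=8)]
  18. access A: HIT, count now 9. Cache: [C(c=2) O(c=2) U(c=5) A(c=9)]
  19. access C: HIT, count now 3. Cache: [O(c=2) C(c=3) U(c=5) A(c=9)]
  20. access M: MISS. Cache: [M(c=1) O(c=2) C(c=3) U(c=5) A(c=9)]
  21. access A: HIT, count now 10. Cache: [M(c=1) O(c=2) C(c=3) U(c=5) A(c=10)]
  22. access A: HIT, count now 11. Cache: [M(c=1) O(c=2) C(c=3) U(c=5) A(c=11)]
  23. access C: HIT, count now 4. Cache: [M(c=1) O(c=2) C(c=4) U(c=5) A(c=11)]
  24. access A: HIT, count now 12. Cache: [M(c=1) O(c=2) C(c=4) U(c=5) A(c=12)]
  25. access A: HIT, count now 13. Cache: [M(c=1) O(c=2) C(c=4) U(c=5) A(c=13)]
  26. access F: MISS. Cache: [M(c=1) F(c=1) O(c=2) C(c=4) U(c=5) A(c=13)]
  27. access A: HIT, count now 14. Cache: [M(c=1) F(c=1) O(c=2) C(c=4) U(c=5) A(c=14)]
  28. access N: MISS. Cache: [M(c=1) F(c=1) N(c=1) O(c=2) C(c=4) U(c=5) A(c=14)]
  29. access H: MISS. Cache: [M(c=1) F(c=1) N(c=1) H(c=1) O(c=2) C(c=4) U(c=5) A(c=14)]
  30. access Y: MISS, evict M(c=1). Cache: [F(c=1) N(c=1) H(c=1) Y(c=1) O(c=2) C(c=4) U(c=5) A(c=14)]
Total: 21 hits, 9 misses, 1 evictions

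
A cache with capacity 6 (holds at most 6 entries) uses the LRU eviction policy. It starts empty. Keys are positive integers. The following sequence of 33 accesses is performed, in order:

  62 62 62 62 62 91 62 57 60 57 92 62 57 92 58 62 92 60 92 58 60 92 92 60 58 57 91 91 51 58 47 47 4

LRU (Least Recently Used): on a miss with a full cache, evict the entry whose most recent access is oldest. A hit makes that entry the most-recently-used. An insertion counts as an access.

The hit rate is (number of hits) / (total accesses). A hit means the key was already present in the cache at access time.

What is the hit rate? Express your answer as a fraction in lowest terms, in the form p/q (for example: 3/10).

Answer: 8/11

Derivation:
LRU simulation (capacity=6):
  1. access 62: MISS. Cache (LRU->MRU): [62]
  2. access 62: HIT. Cache (LRU->MRU): [62]
  3. access 62: HIT. Cache (LRU->MRU): [62]
  4. access 62: HIT. Cache (LRU->MRU): [62]
  5. access 62: HIT. Cache (LRU->MRU): [62]
  6. access 91: MISS. Cache (LRU->MRU): [62 91]
  7. access 62: HIT. Cache (LRU->MRU): [91 62]
  8. access 57: MISS. Cache (LRU->MRU): [91 62 57]
  9. access 60: MISS. Cache (LRU->MRU): [91 62 57 60]
  10. access 57: HIT. Cache (LRU->MRU): [91 62 60 57]
  11. access 92: MISS. Cache (LRU->MRU): [91 62 60 57 92]
  12. access 62: HIT. Cache (LRU->MRU): [91 60 57 92 62]
  13. access 57: HIT. Cache (LRU->MRU): [91 60 92 62 57]
  14. access 92: HIT. Cache (LRU->MRU): [91 60 62 57 92]
  15. access 58: MISS. Cache (LRU->MRU): [91 60 62 57 92 58]
  16. access 62: HIT. Cache (LRU->MRU): [91 60 57 92 58 62]
  17. access 92: HIT. Cache (LRU->MRU): [91 60 57 58 62 92]
  18. access 60: HIT. Cache (LRU->MRU): [91 57 58 62 92 60]
  19. access 92: HIT. Cache (LRU->MRU): [91 57 58 62 60 92]
  20. access 58: HIT. Cache (LRU->MRU): [91 57 62 60 92 58]
  21. access 60: HIT. Cache (LRU->MRU): [91 57 62 92 58 60]
  22. access 92: HIT. Cache (LRU->MRU): [91 57 62 58 60 92]
  23. access 92: HIT. Cache (LRU->MRU): [91 57 62 58 60 92]
  24. access 60: HIT. Cache (LRU->MRU): [91 57 62 58 92 60]
  25. access 58: HIT. Cache (LRU->MRU): [91 57 62 92 60 58]
  26. access 57: HIT. Cache (LRU->MRU): [91 62 92 60 58 57]
  27. access 91: HIT. Cache (LRU->MRU): [62 92 60 58 57 91]
  28. access 91: HIT. Cache (LRU->MRU): [62 92 60 58 57 91]
  29. access 51: MISS, evict 62. Cache (LRU->MRU): [92 60 58 57 91 51]
  30. access 58: HIT. Cache (LRU->MRU): [92 60 57 91 51 58]
  31. access 47: MISS, evict 92. Cache (LRU->MRU): [60 57 91 51 58 47]
  32. access 47: HIT. Cache (LRU->MRU): [60 57 91 51 58 47]
  33. access 4: MISS, evict 60. Cache (LRU->MRU): [57 91 51 58 47 4]
Total: 24 hits, 9 misses, 3 evictions

Hit rate = 24/33 = 8/11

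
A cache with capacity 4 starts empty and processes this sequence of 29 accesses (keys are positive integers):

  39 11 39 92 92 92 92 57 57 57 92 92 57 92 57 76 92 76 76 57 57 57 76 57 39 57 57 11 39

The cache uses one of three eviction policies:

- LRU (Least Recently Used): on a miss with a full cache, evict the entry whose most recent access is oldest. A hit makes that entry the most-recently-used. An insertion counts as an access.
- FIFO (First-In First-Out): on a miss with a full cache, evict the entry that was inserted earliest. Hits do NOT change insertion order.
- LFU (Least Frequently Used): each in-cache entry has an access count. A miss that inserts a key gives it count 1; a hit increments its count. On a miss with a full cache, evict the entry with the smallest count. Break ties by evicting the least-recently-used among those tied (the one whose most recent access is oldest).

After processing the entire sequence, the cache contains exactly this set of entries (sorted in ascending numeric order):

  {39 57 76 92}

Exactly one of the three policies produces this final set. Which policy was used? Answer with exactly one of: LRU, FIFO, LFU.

Answer: LFU

Derivation:
Simulating under each policy and comparing final sets:
  LRU: final set = {11 39 57 76} -> differs
  FIFO: final set = {11 39 57 76} -> differs
  LFU: final set = {39 57 76 92} -> MATCHES target
Only LFU produces the target set.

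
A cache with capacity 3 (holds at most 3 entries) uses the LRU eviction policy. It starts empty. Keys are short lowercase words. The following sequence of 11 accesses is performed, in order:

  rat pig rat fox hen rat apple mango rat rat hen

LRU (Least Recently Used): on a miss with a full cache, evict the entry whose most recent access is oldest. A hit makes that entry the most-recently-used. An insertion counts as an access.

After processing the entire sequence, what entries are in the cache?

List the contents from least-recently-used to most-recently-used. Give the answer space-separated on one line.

Answer: mango rat hen

Derivation:
LRU simulation (capacity=3):
  1. access rat: MISS. Cache (LRU->MRU): [rat]
  2. access pig: MISS. Cache (LRU->MRU): [rat pig]
  3. access rat: HIT. Cache (LRU->MRU): [pig rat]
  4. access fox: MISS. Cache (LRU->MRU): [pig rat fox]
  5. access hen: MISS, evict pig. Cache (LRU->MRU): [rat fox hen]
  6. access rat: HIT. Cache (LRU->MRU): [fox hen rat]
  7. access apple: MISS, evict fox. Cache (LRU->MRU): [hen rat apple]
  8. access mango: MISS, evict hen. Cache (LRU->MRU): [rat apple mango]
  9. access rat: HIT. Cache (LRU->MRU): [apple mango rat]
  10. access rat: HIT. Cache (LRU->MRU): [apple mango rat]
  11. access hen: MISS, evict apple. Cache (LRU->MRU): [mango rat hen]
Total: 4 hits, 7 misses, 4 evictions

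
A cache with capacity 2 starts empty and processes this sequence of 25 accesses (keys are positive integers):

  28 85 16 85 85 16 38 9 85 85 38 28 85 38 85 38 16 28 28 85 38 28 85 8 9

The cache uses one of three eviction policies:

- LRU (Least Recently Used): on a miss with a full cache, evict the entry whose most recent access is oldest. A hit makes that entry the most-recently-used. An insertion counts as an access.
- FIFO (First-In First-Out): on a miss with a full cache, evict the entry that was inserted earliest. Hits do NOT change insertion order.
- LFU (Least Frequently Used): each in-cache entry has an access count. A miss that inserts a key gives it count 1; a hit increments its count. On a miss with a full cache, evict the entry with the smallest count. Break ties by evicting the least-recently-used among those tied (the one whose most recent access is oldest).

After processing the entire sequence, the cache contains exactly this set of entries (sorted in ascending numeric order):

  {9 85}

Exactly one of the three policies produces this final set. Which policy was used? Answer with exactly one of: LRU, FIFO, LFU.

Answer: LFU

Derivation:
Simulating under each policy and comparing final sets:
  LRU: final set = {8 9} -> differs
  FIFO: final set = {8 9} -> differs
  LFU: final set = {9 85} -> MATCHES target
Only LFU produces the target set.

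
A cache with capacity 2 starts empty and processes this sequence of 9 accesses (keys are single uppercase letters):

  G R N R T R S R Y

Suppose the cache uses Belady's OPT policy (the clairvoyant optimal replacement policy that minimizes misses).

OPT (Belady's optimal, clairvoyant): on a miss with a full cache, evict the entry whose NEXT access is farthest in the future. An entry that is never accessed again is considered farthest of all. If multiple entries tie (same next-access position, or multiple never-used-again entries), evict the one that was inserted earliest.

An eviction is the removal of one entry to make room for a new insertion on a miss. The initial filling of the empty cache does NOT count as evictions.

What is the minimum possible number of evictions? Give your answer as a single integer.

Answer: 4

Derivation:
OPT (Belady) simulation (capacity=2):
  1. access G: MISS. Cache: [G]
  2. access R: MISS. Cache: [G R]
  3. access N: MISS, evict G (next use: never). Cache: [R N]
  4. access R: HIT. Next use of R: step 6. Cache: [R N]
  5. access T: MISS, evict N (next use: never). Cache: [R T]
  6. access R: HIT. Next use of R: step 8. Cache: [R T]
  7. access S: MISS, evict T (next use: never). Cache: [R S]
  8. access R: HIT. Next use of R: never. Cache: [R S]
  9. access Y: MISS, evict R (next use: never). Cache: [S Y]
Total: 3 hits, 6 misses, 4 evictions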